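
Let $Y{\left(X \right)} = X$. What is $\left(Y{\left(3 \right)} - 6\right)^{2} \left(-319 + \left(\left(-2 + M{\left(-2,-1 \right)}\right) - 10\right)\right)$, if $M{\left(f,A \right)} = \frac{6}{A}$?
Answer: $-3033$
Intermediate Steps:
$\left(Y{\left(3 \right)} - 6\right)^{2} \left(-319 + \left(\left(-2 + M{\left(-2,-1 \right)}\right) - 10\right)\right) = \left(3 - 6\right)^{2} \left(-319 + \left(\left(-2 + \frac{6}{-1}\right) - 10\right)\right) = \left(-3\right)^{2} \left(-319 + \left(\left(-2 + 6 \left(-1\right)\right) - 10\right)\right) = 9 \left(-319 - 18\right) = 9 \left(-337\right) = -3033$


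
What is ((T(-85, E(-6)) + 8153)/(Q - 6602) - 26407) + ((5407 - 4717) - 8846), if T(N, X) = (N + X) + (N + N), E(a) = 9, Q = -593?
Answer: -248688692/7195 ≈ -34564.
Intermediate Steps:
T(N, X) = X + 3*N (T(N, X) = (N + X) + 2*N = X + 3*N)
((T(-85, E(-6)) + 8153)/(Q - 6602) - 26407) + ((5407 - 4717) - 8846) = (((9 + 3*(-85)) + 8153)/(-593 - 6602) - 26407) + ((5407 - 4717) - 8846) = (((9 - 255) + 8153)/(-7195) - 26407) + (690 - 8846) = ((-246 + 8153)*(-1/7195) - 26407) - 8156 = (7907*(-1/7195) - 26407) - 8156 = (-7907/7195 - 26407) - 8156 = -190006272/7195 - 8156 = -248688692/7195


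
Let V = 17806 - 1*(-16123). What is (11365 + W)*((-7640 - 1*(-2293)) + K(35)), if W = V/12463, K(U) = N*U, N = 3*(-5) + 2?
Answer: -822003711048/12463 ≈ -6.5956e+7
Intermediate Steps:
N = -13 (N = -15 + 2 = -13)
V = 33929 (V = 17806 + 16123 = 33929)
K(U) = -13*U
W = 33929/12463 ≈ 2.7224
(11365 + W)*((-7640 - 1*(-2293)) + K(35)) = (11365 + 33929/12463)*((-7640 - 1*(-2293)) - 13*35) = 141675924*((-7640 + 2293) - 455)/12463 = 141675924*(-5347 - 455)/12463 = (141675924/12463)*(-5802) = -822003711048/12463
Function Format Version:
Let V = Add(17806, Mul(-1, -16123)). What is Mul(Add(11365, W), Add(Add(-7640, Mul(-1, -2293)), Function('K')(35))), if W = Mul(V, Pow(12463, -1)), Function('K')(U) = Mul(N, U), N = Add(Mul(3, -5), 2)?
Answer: Rational(-822003711048, 12463) ≈ -6.5956e+7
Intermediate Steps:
N = -13 (N = Add(-15, 2) = -13)
V = 33929 (V = Add(17806, 16123) = 33929)
Function('K')(U) = Mul(-13, U)
W = Rational(33929, 12463) (W = Mul(33929, Pow(12463, -1)) = Mul(33929, Rational(1, 12463)) = Rational(33929, 12463) ≈ 2.7224)
Mul(Add(11365, W), Add(Add(-7640, Mul(-1, -2293)), Function('K')(35))) = Mul(Add(11365, Rational(33929, 12463)), Add(Add(-7640, Mul(-1, -2293)), Mul(-13, 35))) = Mul(Rational(141675924, 12463), Add(Add(-7640, 2293), -455)) = Mul(Rational(141675924, 12463), Add(-5347, -455)) = Mul(Rational(141675924, 12463), -5802) = Rational(-822003711048, 12463)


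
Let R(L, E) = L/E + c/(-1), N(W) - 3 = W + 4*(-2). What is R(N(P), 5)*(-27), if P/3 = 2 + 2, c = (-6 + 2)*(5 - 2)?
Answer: -1809/5 ≈ -361.80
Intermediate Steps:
c = -12 (c = -4*3 = -12)
P = 12 (P = 3*(2 + 2) = 3*4 = 12)
N(W) = -5 + W (N(W) = 3 + (W + 4*(-2)) = 3 + (W - 8) = 3 + (-8 + W) = -5 + W)
R(L, E) = 12 + L/E (R(L, E) = L/E - 12/(-1) = L/E - 12*(-1) = L/E + 12 = 12 + L/E)
R(N(P), 5)*(-27) = (12 + (-5 + 12)/5)*(-27) = (12 + 7*(⅕))*(-27) = (12 + 7/5)*(-27) = (67/5)*(-27) = -1809/5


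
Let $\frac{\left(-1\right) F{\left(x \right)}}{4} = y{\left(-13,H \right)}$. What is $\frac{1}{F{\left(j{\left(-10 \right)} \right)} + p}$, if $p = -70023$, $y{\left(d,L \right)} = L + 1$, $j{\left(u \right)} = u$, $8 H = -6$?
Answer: $- \frac{1}{70024} \approx -1.4281 \cdot 10^{-5}$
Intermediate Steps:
$H = - \frac{3}{4}$ ($H = \frac{1}{8} \left(-6\right) = - \frac{3}{4} \approx -0.75$)
$y{\left(d,L \right)} = 1 + L$
$F{\left(x \right)} = -1$ ($F{\left(x \right)} = - 4 \left(1 - \frac{3}{4}\right) = \left(-4\right) \frac{1}{4} = -1$)
$\frac{1}{F{\left(j{\left(-10 \right)} \right)} + p} = \frac{1}{-1 - 70023} = \frac{1}{-70024} = - \frac{1}{70024}$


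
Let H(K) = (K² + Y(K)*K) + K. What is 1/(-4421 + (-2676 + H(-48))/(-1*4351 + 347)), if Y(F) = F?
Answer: -1001/4425892 ≈ -0.00022617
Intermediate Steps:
H(K) = K + 2*K² (H(K) = (K² + K*K) + K = (K² + K²) + K = 2*K² + K = K + 2*K²)
1/(-4421 + (-2676 + H(-48))/(-1*4351 + 347)) = 1/(-4421 + (-2676 - 48*(1 + 2*(-48)))/(-1*4351 + 347)) = 1/(-4421 + (-2676 - 48*(1 - 96))/(-4351 + 347)) = 1/(-4421 + (-2676 - 48*(-95))/(-4004)) = 1/(-4421 + (-2676 + 4560)*(-1/4004)) = 1/(-4421 + 1884*(-1/4004)) = 1/(-4421 - 471/1001) = 1/(-4425892/1001) = -1001/4425892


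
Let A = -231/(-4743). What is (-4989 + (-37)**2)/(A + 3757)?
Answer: -2861610/2969947 ≈ -0.96352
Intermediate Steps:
A = 77/1581 (A = -231*(-1/4743) = 77/1581 ≈ 0.048703)
(-4989 + (-37)**2)/(A + 3757) = (-4989 + (-37)**2)/(77/1581 + 3757) = (-4989 + 1369)/(5939894/1581) = -3620*1581/5939894 = -2861610/2969947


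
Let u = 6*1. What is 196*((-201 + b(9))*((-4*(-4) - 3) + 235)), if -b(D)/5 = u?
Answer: -11228448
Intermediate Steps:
u = 6
b(D) = -30 (b(D) = -5*6 = -30)
196*((-201 + b(9))*((-4*(-4) - 3) + 235)) = 196*((-201 - 30)*((-4*(-4) - 3) + 235)) = 196*(-231*((16 - 3) + 235)) = 196*(-231*(13 + 235)) = 196*(-231*248) = 196*(-57288) = -11228448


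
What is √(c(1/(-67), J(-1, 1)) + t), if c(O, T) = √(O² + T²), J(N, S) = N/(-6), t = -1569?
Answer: √(-253556676 + 2010*√181)/402 ≈ 39.609*I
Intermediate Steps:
J(N, S) = -N/6 (J(N, S) = N*(-⅙) = -N/6)
√(c(1/(-67), J(-1, 1)) + t) = √(√((1/(-67))² + (-⅙*(-1))²) - 1569) = √(√((-1/67)² + (⅙)²) - 1569) = √(√(1/4489 + 1/36) - 1569) = √(√(4525/161604) - 1569) = √(5*√181/402 - 1569) = √(-1569 + 5*√181/402)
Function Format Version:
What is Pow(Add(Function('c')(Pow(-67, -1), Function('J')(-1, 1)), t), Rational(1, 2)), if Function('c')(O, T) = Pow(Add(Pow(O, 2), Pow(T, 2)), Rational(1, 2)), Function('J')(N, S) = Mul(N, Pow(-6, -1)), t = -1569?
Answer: Mul(Rational(1, 402), Pow(Add(-253556676, Mul(2010, Pow(181, Rational(1, 2)))), Rational(1, 2))) ≈ Mul(39.609, I)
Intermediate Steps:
Function('J')(N, S) = Mul(Rational(-1, 6), N) (Function('J')(N, S) = Mul(N, Rational(-1, 6)) = Mul(Rational(-1, 6), N))
Pow(Add(Function('c')(Pow(-67, -1), Function('J')(-1, 1)), t), Rational(1, 2)) = Pow(Add(Pow(Add(Pow(Pow(-67, -1), 2), Pow(Mul(Rational(-1, 6), -1), 2)), Rational(1, 2)), -1569), Rational(1, 2)) = Pow(Add(Pow(Add(Pow(Rational(-1, 67), 2), Pow(Rational(1, 6), 2)), Rational(1, 2)), -1569), Rational(1, 2)) = Pow(Add(Pow(Add(Rational(1, 4489), Rational(1, 36)), Rational(1, 2)), -1569), Rational(1, 2)) = Pow(Add(Pow(Rational(4525, 161604), Rational(1, 2)), -1569), Rational(1, 2)) = Pow(Add(Mul(Rational(5, 402), Pow(181, Rational(1, 2))), -1569), Rational(1, 2)) = Pow(Add(-1569, Mul(Rational(5, 402), Pow(181, Rational(1, 2)))), Rational(1, 2))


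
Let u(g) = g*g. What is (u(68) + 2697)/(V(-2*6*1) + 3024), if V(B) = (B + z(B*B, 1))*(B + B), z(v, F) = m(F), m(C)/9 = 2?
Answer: 7321/2880 ≈ 2.5420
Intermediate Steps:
m(C) = 18 (m(C) = 9*2 = 18)
u(g) = g²
z(v, F) = 18
V(B) = 2*B*(18 + B) (V(B) = (B + 18)*(B + B) = (18 + B)*(2*B) = 2*B*(18 + B))
(u(68) + 2697)/(V(-2*6*1) + 3024) = (68² + 2697)/(2*(-2*6*1)*(18 - 2*6*1) + 3024) = (4624 + 2697)/(2*(-12*1)*(18 - 12*1) + 3024) = 7321/(2*(-12)*(18 - 12) + 3024) = 7321/(2*(-12)*6 + 3024) = 7321/(-144 + 3024) = 7321/2880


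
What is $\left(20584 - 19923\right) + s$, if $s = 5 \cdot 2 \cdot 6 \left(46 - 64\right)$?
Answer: $-419$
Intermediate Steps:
$s = -1080$ ($s = 10 \cdot 6 \left(-18\right) = 60 \left(-18\right) = -1080$)
$\left(20584 - 19923\right) + s = \left(20584 - 19923\right) - 1080 = 661 - 1080 = -419$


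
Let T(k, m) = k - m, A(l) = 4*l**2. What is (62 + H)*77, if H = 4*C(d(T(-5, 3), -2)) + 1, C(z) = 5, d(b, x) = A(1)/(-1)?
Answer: 6391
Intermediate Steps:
d(b, x) = -4 (d(b, x) = (4*1**2)/(-1) = (4*1)*(-1) = 4*(-1) = -4)
H = 21 (H = 4*5 + 1 = 20 + 1 = 21)
(62 + H)*77 = (62 + 21)*77 = 83*77 = 6391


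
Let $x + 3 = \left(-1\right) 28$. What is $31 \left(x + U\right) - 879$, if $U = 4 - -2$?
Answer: $-1654$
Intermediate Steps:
$U = 6$ ($U = 4 + 2 = 6$)
$x = -31$ ($x = -3 - 28 = -31$)
$31 \left(x + U\right) - 879 = 31 \left(-31 + 6\right) - 879 = 31 \left(-25\right) - 879 = -775 - 879 = -1654$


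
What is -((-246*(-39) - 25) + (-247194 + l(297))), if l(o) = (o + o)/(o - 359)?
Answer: 7366672/31 ≈ 2.3763e+5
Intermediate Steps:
l(o) = 2*o/(-359 + o) (l(o) = (2*o)/(-359 + o) = 2*o/(-359 + o))
-((-246*(-39) - 25) + (-247194 + l(297))) = -((-246*(-39) - 25) + (-247194 + 2*297/(-359 + 297))) = -((9594 - 25) + (-247194 + 2*297/(-62))) = -(9569 + (-247194 + 2*297*(-1/62))) = -(9569 + (-247194 - 297/31)) = -(9569 - 7663311/31) = -1*(-7366672/31) = 7366672/31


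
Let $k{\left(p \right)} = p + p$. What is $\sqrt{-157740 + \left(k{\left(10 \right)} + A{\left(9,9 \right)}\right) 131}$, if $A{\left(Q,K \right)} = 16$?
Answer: $8 i \sqrt{2391} \approx 391.18 i$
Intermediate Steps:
$k{\left(p \right)} = 2 p$
$\sqrt{-157740 + \left(k{\left(10 \right)} + A{\left(9,9 \right)}\right) 131} = \sqrt{-157740 + \left(2 \cdot 10 + 16\right) 131} = \sqrt{-157740 + \left(20 + 16\right) 131} = \sqrt{-157740 + 36 \cdot 131} = \sqrt{-157740 + 4716} = \sqrt{-153024} = 8 i \sqrt{2391}$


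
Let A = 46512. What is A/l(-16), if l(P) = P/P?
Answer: 46512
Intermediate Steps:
l(P) = 1
A/l(-16) = 46512/1 = 46512*1 = 46512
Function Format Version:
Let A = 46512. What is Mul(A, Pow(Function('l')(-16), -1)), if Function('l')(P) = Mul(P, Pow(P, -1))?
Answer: 46512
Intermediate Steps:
Function('l')(P) = 1
Mul(A, Pow(Function('l')(-16), -1)) = Mul(46512, Pow(1, -1)) = Mul(46512, 1) = 46512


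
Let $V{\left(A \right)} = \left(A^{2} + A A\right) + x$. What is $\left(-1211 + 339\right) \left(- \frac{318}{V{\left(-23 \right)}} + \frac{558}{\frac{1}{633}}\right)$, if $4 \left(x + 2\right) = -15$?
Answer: $- \frac{432127289296}{1403} \approx -3.08 \cdot 10^{8}$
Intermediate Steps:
$x = - \frac{23}{4}$ ($x = -2 + \frac{1}{4} \left(-15\right) = -2 - \frac{15}{4} = - \frac{23}{4} \approx -5.75$)
$V{\left(A \right)} = - \frac{23}{4} + 2 A^{2}$ ($V{\left(A \right)} = \left(A^{2} + A A\right) - \frac{23}{4} = \left(A^{2} + A^{2}\right) - \frac{23}{4} = 2 A^{2} - \frac{23}{4} = - \frac{23}{4} + 2 A^{2}$)
$\left(-1211 + 339\right) \left(- \frac{318}{V{\left(-23 \right)}} + \frac{558}{\frac{1}{633}}\right) = \left(-1211 + 339\right) \left(- \frac{318}{- \frac{23}{4} + 2 \left(-23\right)^{2}} + \frac{558}{\frac{1}{633}}\right) = - 872 \left(- \frac{318}{- \frac{23}{4} + 2 \cdot 529} + 558 \frac{1}{\frac{1}{633}}\right) = - 872 \left(- \frac{318}{- \frac{23}{4} + 1058} + 558 \cdot 633\right) = - 872 \left(- \frac{318}{\frac{4209}{4}} + 353214\right) = - 872 \left(\left(-318\right) \frac{4}{4209} + 353214\right) = - 872 \left(- \frac{424}{1403} + 353214\right) = \left(-872\right) \frac{495558818}{1403} = - \frac{432127289296}{1403}$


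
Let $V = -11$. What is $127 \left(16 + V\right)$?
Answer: $635$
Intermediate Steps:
$127 \left(16 + V\right) = 127 \left(16 - 11\right) = 127 \cdot 5 = 635$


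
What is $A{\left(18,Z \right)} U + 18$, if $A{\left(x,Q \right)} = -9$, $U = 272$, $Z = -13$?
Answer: $-2430$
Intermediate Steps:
$A{\left(18,Z \right)} U + 18 = \left(-9\right) 272 + 18 = -2448 + 18 = -2430$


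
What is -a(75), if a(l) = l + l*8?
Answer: -675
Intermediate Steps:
a(l) = 9*l (a(l) = l + 8*l = 9*l)
-a(75) = -9*75 = -1*675 = -675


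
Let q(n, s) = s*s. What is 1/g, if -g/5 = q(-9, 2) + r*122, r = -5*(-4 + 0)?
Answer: -1/12220 ≈ -8.1833e-5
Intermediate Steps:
r = 20 (r = -5*(-4) = 20)
q(n, s) = s²
g = -12220 (g = -5*(2² + 20*122) = -5*(4 + 2440) = -5*2444 = -12220)
1/g = 1/(-12220) = -1/12220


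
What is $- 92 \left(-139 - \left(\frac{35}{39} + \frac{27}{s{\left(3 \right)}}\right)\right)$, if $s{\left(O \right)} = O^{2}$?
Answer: $\frac{512716}{39} \approx 13147.0$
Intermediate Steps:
$- 92 \left(-139 - \left(\frac{35}{39} + \frac{27}{s{\left(3 \right)}}\right)\right) = - 92 \left(-139 - \left(3 + \frac{35}{39}\right)\right) = - 92 \left(-139 - \left(\frac{35}{39} + \frac{27}{9}\right)\right) = - 92 \left(-139 - \frac{152}{39}\right) = \left(-92\right) \left(- \frac{5573}{39}\right) = \frac{512716}{39}$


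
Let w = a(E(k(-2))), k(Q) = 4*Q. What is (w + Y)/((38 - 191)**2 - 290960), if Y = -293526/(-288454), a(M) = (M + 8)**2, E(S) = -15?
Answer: -7213886/38588078077 ≈ -0.00018695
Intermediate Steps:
a(M) = (8 + M)**2
w = 49 (w = (8 - 15)**2 = (-7)**2 = 49)
Y = 146763/144227 (Y = -293526*(-1/288454) = 146763/144227 ≈ 1.0176)
(w + Y)/((38 - 191)**2 - 290960) = (49 + 146763/144227)/((38 - 191)**2 - 290960) = 7213886/(144227*((-153)**2 - 290960)) = 7213886/(144227*(23409 - 290960)) = (7213886/144227)/(-267551) = (7213886/144227)*(-1/267551) = -7213886/38588078077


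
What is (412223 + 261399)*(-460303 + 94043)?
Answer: -246720793720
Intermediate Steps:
(412223 + 261399)*(-460303 + 94043) = 673622*(-366260) = -246720793720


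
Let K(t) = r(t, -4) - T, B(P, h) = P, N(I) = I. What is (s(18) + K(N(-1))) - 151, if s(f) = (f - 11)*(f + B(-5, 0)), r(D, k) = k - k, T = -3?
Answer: -57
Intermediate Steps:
r(D, k) = 0
s(f) = (-11 + f)*(-5 + f) (s(f) = (f - 11)*(f - 5) = (-11 + f)*(-5 + f))
K(t) = 3 (K(t) = 0 - 1*(-3) = 0 + 3 = 3)
(s(18) + K(N(-1))) - 151 = ((55 + 18² - 16*18) + 3) - 151 = ((55 + 324 - 288) + 3) - 151 = (91 + 3) - 151 = 94 - 151 = -57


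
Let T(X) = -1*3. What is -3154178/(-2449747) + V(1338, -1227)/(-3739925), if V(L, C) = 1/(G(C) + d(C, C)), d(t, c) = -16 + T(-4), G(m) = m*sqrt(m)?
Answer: 21791286184449870697793/16924580019421035644900 - 1227*I*sqrt(1227)/6908705274226700 ≈ 1.2876 - 6.2211e-12*I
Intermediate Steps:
G(m) = m**(3/2)
T(X) = -3
d(t, c) = -19 (d(t, c) = -16 - 3 = -19)
V(L, C) = 1/(-19 + C**(3/2)) (V(L, C) = 1/(C**(3/2) - 19) = 1/(-19 + C**(3/2)))
-3154178/(-2449747) + V(1338, -1227)/(-3739925) = -3154178/(-2449747) + 1/(-19 + (-1227)**(3/2)*(-3739925)) = -3154178*(-1/2449747) - 1/3739925/(-19 - 1227*I*sqrt(1227)) = 3154178/2449747 - 1/(3739925*(-19 - 1227*I*sqrt(1227)))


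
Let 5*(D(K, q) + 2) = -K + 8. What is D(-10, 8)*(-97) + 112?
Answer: -216/5 ≈ -43.200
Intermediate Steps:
D(K, q) = -2/5 - K/5 (D(K, q) = -2 + (-K + 8)/5 = -2 + (8 - K)/5 = -2 + (8/5 - K/5) = -2/5 - K/5)
D(-10, 8)*(-97) + 112 = (-2/5 - 1/5*(-10))*(-97) + 112 = (-2/5 + 2)*(-97) + 112 = (8/5)*(-97) + 112 = -776/5 + 112 = -216/5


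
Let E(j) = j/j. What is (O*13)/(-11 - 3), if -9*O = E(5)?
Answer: 13/126 ≈ 0.10317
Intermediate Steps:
E(j) = 1
O = -⅑ (O = -⅑*1 = -⅑ ≈ -0.11111)
(O*13)/(-11 - 3) = (-⅑*13)/(-11 - 3) = -13/9/(-14) = -13/9*(-1/14) = 13/126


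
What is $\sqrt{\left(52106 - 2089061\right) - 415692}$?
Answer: $i \sqrt{2452647} \approx 1566.1 i$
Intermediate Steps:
$\sqrt{\left(52106 - 2089061\right) - 415692} = \sqrt{-2036955 - 415692} = \sqrt{-2452647} = i \sqrt{2452647}$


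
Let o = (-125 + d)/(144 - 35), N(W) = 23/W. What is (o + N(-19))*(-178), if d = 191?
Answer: 223034/2071 ≈ 107.69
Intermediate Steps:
o = 66/109 (o = (-125 + 191)/(144 - 35) = 66/109 ≈ 0.60550)
(o + N(-19))*(-178) = (66/109 + 23/(-19))*(-178) = (66/109 + 23*(-1/19))*(-178) = (66/109 - 23/19)*(-178) = -1253/2071*(-178) = 223034/2071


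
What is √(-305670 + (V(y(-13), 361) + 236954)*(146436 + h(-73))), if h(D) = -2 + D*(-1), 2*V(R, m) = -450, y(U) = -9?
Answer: √34682149933 ≈ 1.8623e+5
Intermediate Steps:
V(R, m) = -225 (V(R, m) = (½)*(-450) = -225)
h(D) = -2 - D
√(-305670 + (V(y(-13), 361) + 236954)*(146436 + h(-73))) = √(-305670 + (-225 + 236954)*(146436 + (-2 - 1*(-73)))) = √(-305670 + 236729*(146436 + (-2 + 73))) = √(-305670 + 236729*(146436 + 71)) = √(-305670 + 236729*146507) = √(-305670 + 34682455603) = √34682149933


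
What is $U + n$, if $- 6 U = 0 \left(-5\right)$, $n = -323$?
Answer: $-323$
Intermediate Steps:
$U = 0$ ($U = - \frac{0 \left(-5\right)}{6} = \left(- \frac{1}{6}\right) 0 = 0$)
$U + n = 0 - 323 = -323$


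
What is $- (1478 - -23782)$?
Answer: $-25260$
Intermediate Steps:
$- (1478 - -23782) = - (1478 + 23782) = \left(-1\right) 25260 = -25260$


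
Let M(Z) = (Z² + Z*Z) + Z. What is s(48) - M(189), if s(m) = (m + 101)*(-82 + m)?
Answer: -76697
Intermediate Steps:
M(Z) = Z + 2*Z² (M(Z) = (Z² + Z²) + Z = 2*Z² + Z = Z + 2*Z²)
s(m) = (-82 + m)*(101 + m) (s(m) = (101 + m)*(-82 + m) = (-82 + m)*(101 + m))
s(48) - M(189) = (-8282 + 48² + 19*48) - 189*(1 + 2*189) = (-8282 + 2304 + 912) - 189*(1 + 378) = -5066 - 189*379 = -5066 - 1*71631 = -5066 - 71631 = -76697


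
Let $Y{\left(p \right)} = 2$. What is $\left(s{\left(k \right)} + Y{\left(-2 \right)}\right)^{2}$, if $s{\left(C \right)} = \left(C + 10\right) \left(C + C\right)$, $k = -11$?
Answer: $576$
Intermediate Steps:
$s{\left(C \right)} = 2 C \left(10 + C\right)$ ($s{\left(C \right)} = \left(10 + C\right) 2 C = 2 C \left(10 + C\right)$)
$\left(s{\left(k \right)} + Y{\left(-2 \right)}\right)^{2} = \left(2 \left(-11\right) \left(10 - 11\right) + 2\right)^{2} = \left(2 \left(-11\right) \left(-1\right) + 2\right)^{2} = \left(22 + 2\right)^{2} = 24^{2} = 576$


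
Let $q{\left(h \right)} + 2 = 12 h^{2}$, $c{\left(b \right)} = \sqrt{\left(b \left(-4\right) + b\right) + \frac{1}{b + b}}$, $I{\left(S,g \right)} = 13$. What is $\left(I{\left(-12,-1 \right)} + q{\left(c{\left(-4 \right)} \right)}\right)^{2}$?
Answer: $\frac{94249}{4} \approx 23562.0$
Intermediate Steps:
$c{\left(b \right)} = \sqrt{\frac{1}{2 b} - 3 b}$ ($c{\left(b \right)} = \sqrt{\left(- 4 b + b\right) + \frac{1}{2 b}} = \sqrt{- 3 b + \frac{1}{2 b}} = \sqrt{\frac{1}{2 b} - 3 b}$)
$q{\left(h \right)} = -2 + 12 h^{2}$
$\left(I{\left(-12,-1 \right)} + q{\left(c{\left(-4 \right)} \right)}\right)^{2} = \left(13 - \left(2 - 12 \left(\frac{\sqrt{\left(-12\right) \left(-4\right) + \frac{2}{-4}}}{2}\right)^{2}\right)\right)^{2} = \left(13 - \left(2 - 12 \left(\frac{\sqrt{48 + 2 \left(- \frac{1}{4}\right)}}{2}\right)^{2}\right)\right)^{2} = \left(13 - \left(2 - 12 \left(\frac{\sqrt{48 - \frac{1}{2}}}{2}\right)^{2}\right)\right)^{2} = \left(13 - \left(2 - 12 \left(\frac{\sqrt{\frac{95}{2}}}{2}\right)^{2}\right)\right)^{2} = \left(13 - \left(2 - 12 \left(\frac{\frac{1}{2} \sqrt{190}}{2}\right)^{2}\right)\right)^{2} = \left(13 - \left(2 - 12 \left(\frac{\sqrt{190}}{4}\right)^{2}\right)\right)^{2} = \left(13 + \left(-2 + 12 \cdot \frac{95}{8}\right)\right)^{2} = \left(13 + \left(-2 + \frac{285}{2}\right)\right)^{2} = \left(13 + \frac{281}{2}\right)^{2} = \left(\frac{307}{2}\right)^{2} = \frac{94249}{4}$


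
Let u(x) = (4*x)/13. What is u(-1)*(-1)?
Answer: 4/13 ≈ 0.30769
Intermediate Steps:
u(x) = 4*x/13 (u(x) = (4*x)*(1/13) = 4*x/13)
u(-1)*(-1) = ((4/13)*(-1))*(-1) = -4/13*(-1) = 4/13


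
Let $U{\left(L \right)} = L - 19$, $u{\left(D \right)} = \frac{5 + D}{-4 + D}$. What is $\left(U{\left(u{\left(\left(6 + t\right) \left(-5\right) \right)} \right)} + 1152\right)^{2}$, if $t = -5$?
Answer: $1283689$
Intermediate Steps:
$u{\left(D \right)} = \frac{5 + D}{-4 + D}$
$U{\left(L \right)} = -19 + L$
$\left(U{\left(u{\left(\left(6 + t\right) \left(-5\right) \right)} \right)} + 1152\right)^{2} = \left(\left(-19 + \frac{5 + \left(6 - 5\right) \left(-5\right)}{-4 + \left(6 - 5\right) \left(-5\right)}\right) + 1152\right)^{2} = \left(\left(-19 + \frac{5 + 1 \left(-5\right)}{-4 + 1 \left(-5\right)}\right) + 1152\right)^{2} = \left(\left(-19 + \frac{5 - 5}{-4 - 5}\right) + 1152\right)^{2} = \left(\left(-19 + \frac{1}{-9} \cdot 0\right) + 1152\right)^{2} = \left(\left(-19 - 0\right) + 1152\right)^{2} = \left(\left(-19 + 0\right) + 1152\right)^{2} = \left(-19 + 1152\right)^{2} = 1133^{2} = 1283689$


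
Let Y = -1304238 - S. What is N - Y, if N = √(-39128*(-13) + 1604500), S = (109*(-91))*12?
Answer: 1185210 + 6*√58699 ≈ 1.1867e+6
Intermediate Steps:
S = -119028 (S = -9919*12 = -119028)
N = 6*√58699 (N = √(508664 + 1604500) = √2113164 = 6*√58699 ≈ 1453.7)
Y = -1185210 (Y = -1304238 - 1*(-119028) = -1304238 + 119028 = -1185210)
N - Y = 6*√58699 - 1*(-1185210) = 6*√58699 + 1185210 = 1185210 + 6*√58699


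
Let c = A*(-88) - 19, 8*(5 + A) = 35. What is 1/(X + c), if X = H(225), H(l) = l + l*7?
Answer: 1/1836 ≈ 0.00054466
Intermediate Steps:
A = -5/8 (A = -5 + (1/8)*35 = -5 + 35/8 = -5/8 ≈ -0.62500)
H(l) = 8*l (H(l) = l + 7*l = 8*l)
X = 1800 (X = 8*225 = 1800)
c = 36 (c = -5/8*(-88) - 19 = 55 - 19 = 36)
1/(X + c) = 1/(1800 + 36) = 1/1836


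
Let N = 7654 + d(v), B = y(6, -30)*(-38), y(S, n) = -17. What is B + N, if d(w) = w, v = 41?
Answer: 8341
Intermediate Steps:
B = 646 (B = -17*(-38) = 646)
N = 7695 (N = 7654 + 41 = 7695)
B + N = 646 + 7695 = 8341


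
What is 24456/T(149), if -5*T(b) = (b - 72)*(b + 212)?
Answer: -122280/27797 ≈ -4.3990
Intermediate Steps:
T(b) = -(-72 + b)*(212 + b)/5 (T(b) = -(b - 72)*(b + 212)/5 = -(-72 + b)*(212 + b)/5)
24456/T(149) = 24456/(15264/5 - 28*149 - ⅕*149²) = 24456/(15264/5 - 4172 - ⅕*22201) = 24456/(15264/5 - 4172 - 22201/5) = 24456/(-27797/5) = 24456*(-5/27797) = -122280/27797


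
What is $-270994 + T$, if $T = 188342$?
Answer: $-82652$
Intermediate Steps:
$-270994 + T = -270994 + 188342 = -82652$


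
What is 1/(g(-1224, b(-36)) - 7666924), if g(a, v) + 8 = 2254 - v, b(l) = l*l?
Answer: -1/7665974 ≈ -1.3045e-7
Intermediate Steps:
b(l) = l²
g(a, v) = 2246 - v (g(a, v) = -8 + (2254 - v) = 2246 - v)
1/(g(-1224, b(-36)) - 7666924) = 1/((2246 - 1*(-36)²) - 7666924) = 1/((2246 - 1*1296) - 7666924) = 1/((2246 - 1296) - 7666924) = 1/(950 - 7666924) = 1/(-7665974) = -1/7665974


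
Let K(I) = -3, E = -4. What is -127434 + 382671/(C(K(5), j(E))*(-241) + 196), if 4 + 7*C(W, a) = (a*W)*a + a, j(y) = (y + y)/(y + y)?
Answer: -356430315/2818 ≈ -1.2648e+5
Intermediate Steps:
j(y) = 1 (j(y) = (2*y)/((2*y)) = (2*y)*(1/(2*y)) = 1)
C(W, a) = -4/7 + a/7 + W*a**2/7 (C(W, a) = -4/7 + ((a*W)*a + a)/7 = -4/7 + ((W*a)*a + a)/7 = -4/7 + (W*a**2 + a)/7 = -4/7 + (a + W*a**2)/7 = -4/7 + (a/7 + W*a**2/7) = -4/7 + a/7 + W*a**2/7)
-127434 + 382671/(C(K(5), j(E))*(-241) + 196) = -127434 + 382671/((-4/7 + (1/7)*1 + (1/7)*(-3)*1**2)*(-241) + 196) = -127434 + 382671/((-4/7 + 1/7 + (1/7)*(-3)*1)*(-241) + 196) = -127434 + 382671/((-4/7 + 1/7 - 3/7)*(-241) + 196) = -127434 + 382671/(-6/7*(-241) + 196) = -127434 + 382671/(1446/7 + 196) = -127434 + 382671/(2818/7) = -127434 + 382671*(7/2818) = -127434 + 2678697/2818 = -356430315/2818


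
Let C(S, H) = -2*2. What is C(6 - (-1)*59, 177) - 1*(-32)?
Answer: 28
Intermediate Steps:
C(S, H) = -4
C(6 - (-1)*59, 177) - 1*(-32) = -4 - 1*(-32) = -4 + 32 = 28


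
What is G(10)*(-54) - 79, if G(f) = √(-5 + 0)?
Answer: -79 - 54*I*√5 ≈ -79.0 - 120.75*I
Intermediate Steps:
G(f) = I*√5 (G(f) = √(-5) = I*√5)
G(10)*(-54) - 79 = (I*√5)*(-54) - 79 = -54*I*√5 - 79 = -79 - 54*I*√5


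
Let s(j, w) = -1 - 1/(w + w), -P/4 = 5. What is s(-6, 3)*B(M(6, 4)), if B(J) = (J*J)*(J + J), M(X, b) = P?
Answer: 56000/3 ≈ 18667.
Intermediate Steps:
P = -20 (P = -4*5 = -20)
M(X, b) = -20
s(j, w) = -1 - 1/(2*w)
B(J) = 2*J³ (B(J) = J²*(2*J) = 2*J³)
s(-6, 3)*B(M(6, 4)) = ((-½ - 1*3)/3)*(2*(-20)³) = ((-½ - 3)/3)*(2*(-8000)) = ((⅓)*(-7/2))*(-16000) = -7/6*(-16000) = 56000/3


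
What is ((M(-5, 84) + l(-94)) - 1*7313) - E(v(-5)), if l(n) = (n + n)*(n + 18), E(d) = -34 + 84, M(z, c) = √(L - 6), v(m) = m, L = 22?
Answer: 6929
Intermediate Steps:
M(z, c) = 4 (M(z, c) = √(22 - 6) = √16 = 4)
E(d) = 50
l(n) = 2*n*(18 + n) (l(n) = (2*n)*(18 + n) = 2*n*(18 + n))
((M(-5, 84) + l(-94)) - 1*7313) - E(v(-5)) = ((4 + 2*(-94)*(18 - 94)) - 1*7313) - 1*50 = ((4 + 2*(-94)*(-76)) - 7313) - 50 = ((4 + 14288) - 7313) - 50 = (14292 - 7313) - 50 = 6979 - 50 = 6929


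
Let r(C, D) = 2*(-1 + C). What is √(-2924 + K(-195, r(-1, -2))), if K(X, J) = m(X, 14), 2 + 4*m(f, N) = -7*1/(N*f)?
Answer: I*√1779265410/780 ≈ 54.079*I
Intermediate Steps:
r(C, D) = -2 + 2*C
m(f, N) = -½ - 7/(4*N*f) (m(f, N) = -½ + (-7*1/(N*f))/4 = -½ + (-7/(N*f))/4 = -½ - 7/(4*N*f))
K(X, J) = -½ - 1/(8*X) (K(X, J) = -½ - 7/4/(14*X) = -½ - 7/4*1/14/X = -½ - 1/(8*X))
√(-2924 + K(-195, r(-1, -2))) = √(-2924 + (⅛)*(-1 - 4*(-195))/(-195)) = √(-2924 + (⅛)*(-1/195)*(-1 + 780)) = √(-2924 + (⅛)*(-1/195)*779) = √(-2924 - 779/1560) = √(-4562219/1560) = I*√1779265410/780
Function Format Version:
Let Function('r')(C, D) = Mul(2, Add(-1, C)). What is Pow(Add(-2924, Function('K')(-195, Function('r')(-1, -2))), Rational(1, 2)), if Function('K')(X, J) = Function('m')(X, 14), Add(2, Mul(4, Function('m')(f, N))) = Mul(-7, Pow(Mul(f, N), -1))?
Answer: Mul(Rational(1, 780), I, Pow(1779265410, Rational(1, 2))) ≈ Mul(54.079, I)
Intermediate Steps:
Function('r')(C, D) = Add(-2, Mul(2, C))
Function('m')(f, N) = Add(Rational(-1, 2), Mul(Rational(-7, 4), Pow(N, -1), Pow(f, -1))) (Function('m')(f, N) = Add(Rational(-1, 2), Mul(Rational(1, 4), Mul(-7, Pow(Mul(f, N), -1)))) = Add(Rational(-1, 2), Mul(Rational(1, 4), Mul(-7, Pow(Mul(N, f), -1)))) = Add(Rational(-1, 2), Mul(Rational(1, 4), Mul(-7, Mul(Pow(N, -1), Pow(f, -1))))) = Add(Rational(-1, 2), Mul(Rational(1, 4), Mul(-7, Pow(N, -1), Pow(f, -1)))) = Add(Rational(-1, 2), Mul(Rational(-7, 4), Pow(N, -1), Pow(f, -1))))
Function('K')(X, J) = Add(Rational(-1, 2), Mul(Rational(-1, 8), Pow(X, -1))) (Function('K')(X, J) = Add(Rational(-1, 2), Mul(Rational(-7, 4), Pow(14, -1), Pow(X, -1))) = Add(Rational(-1, 2), Mul(Rational(-7, 4), Rational(1, 14), Pow(X, -1))) = Add(Rational(-1, 2), Mul(Rational(-1, 8), Pow(X, -1))))
Pow(Add(-2924, Function('K')(-195, Function('r')(-1, -2))), Rational(1, 2)) = Pow(Add(-2924, Mul(Rational(1, 8), Pow(-195, -1), Add(-1, Mul(-4, -195)))), Rational(1, 2)) = Pow(Add(-2924, Mul(Rational(1, 8), Rational(-1, 195), Add(-1, 780))), Rational(1, 2)) = Pow(Add(-2924, Mul(Rational(1, 8), Rational(-1, 195), 779)), Rational(1, 2)) = Pow(Add(-2924, Rational(-779, 1560)), Rational(1, 2)) = Pow(Rational(-4562219, 1560), Rational(1, 2)) = Mul(Rational(1, 780), I, Pow(1779265410, Rational(1, 2)))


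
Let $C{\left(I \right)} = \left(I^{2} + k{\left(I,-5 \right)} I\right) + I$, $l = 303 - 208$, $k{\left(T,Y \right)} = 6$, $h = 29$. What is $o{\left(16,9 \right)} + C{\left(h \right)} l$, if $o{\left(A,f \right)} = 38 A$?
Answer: $99788$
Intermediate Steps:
$l = 95$
$C{\left(I \right)} = I^{2} + 7 I$ ($C{\left(I \right)} = \left(I^{2} + 6 I\right) + I = I^{2} + 7 I$)
$o{\left(16,9 \right)} + C{\left(h \right)} l = 38 \cdot 16 + 29 \left(7 + 29\right) 95 = 608 + 29 \cdot 36 \cdot 95 = 608 + 1044 \cdot 95 = 608 + 99180 = 99788$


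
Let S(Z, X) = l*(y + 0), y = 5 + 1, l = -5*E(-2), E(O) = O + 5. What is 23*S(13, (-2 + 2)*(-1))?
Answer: -2070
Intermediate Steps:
E(O) = 5 + O
l = -15 (l = -5*(5 - 2) = -5*3 = -15)
y = 6
S(Z, X) = -90 (S(Z, X) = -15*(6 + 0) = -15*6 = -90)
23*S(13, (-2 + 2)*(-1)) = 23*(-90) = -2070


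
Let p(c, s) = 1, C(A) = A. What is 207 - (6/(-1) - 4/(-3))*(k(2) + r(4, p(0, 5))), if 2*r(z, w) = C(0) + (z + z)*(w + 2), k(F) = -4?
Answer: 733/3 ≈ 244.33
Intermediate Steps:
r(z, w) = z*(2 + w) (r(z, w) = (0 + (z + z)*(w + 2))/2 = (0 + (2*z)*(2 + w))/2 = (0 + 2*z*(2 + w))/2 = (2*z*(2 + w))/2 = z*(2 + w))
207 - (6/(-1) - 4/(-3))*(k(2) + r(4, p(0, 5))) = 207 - (6/(-1) - 4/(-3))*(-4 + 4*(2 + 1)) = 207 - (6*(-1) - 4*(-1/3))*(-4 + 4*3) = 207 - (-6 + 4/3)*(-4 + 12) = 207 - (-14)*8/3 = 207 - 1*(-112/3) = 207 + 112/3 = 733/3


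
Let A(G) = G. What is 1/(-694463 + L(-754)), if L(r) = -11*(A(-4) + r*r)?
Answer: -1/6948095 ≈ -1.4392e-7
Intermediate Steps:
L(r) = 44 - 11*r² (L(r) = -11*(-4 + r*r) = -11*(-4 + r²) = 44 - 11*r²)
1/(-694463 + L(-754)) = 1/(-694463 + (44 - 11*(-754)²)) = 1/(-694463 + (44 - 11*568516)) = 1/(-694463 + (44 - 6253676)) = 1/(-694463 - 6253632) = 1/(-6948095) = -1/6948095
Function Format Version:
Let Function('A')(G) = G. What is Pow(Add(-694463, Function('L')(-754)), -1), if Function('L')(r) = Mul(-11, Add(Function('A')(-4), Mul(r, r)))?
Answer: Rational(-1, 6948095) ≈ -1.4392e-7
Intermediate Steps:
Function('L')(r) = Add(44, Mul(-11, Pow(r, 2))) (Function('L')(r) = Mul(-11, Add(-4, Mul(r, r))) = Mul(-11, Add(-4, Pow(r, 2))) = Add(44, Mul(-11, Pow(r, 2))))
Pow(Add(-694463, Function('L')(-754)), -1) = Pow(Add(-694463, Add(44, Mul(-11, Pow(-754, 2)))), -1) = Pow(Add(-694463, Add(44, Mul(-11, 568516))), -1) = Pow(Add(-694463, Add(44, -6253676)), -1) = Pow(Add(-694463, -6253632), -1) = Pow(-6948095, -1) = Rational(-1, 6948095)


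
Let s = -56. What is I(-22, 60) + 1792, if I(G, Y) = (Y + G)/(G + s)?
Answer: 69869/39 ≈ 1791.5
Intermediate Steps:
I(G, Y) = (G + Y)/(-56 + G) (I(G, Y) = (Y + G)/(G - 56) = (G + Y)/(-56 + G))
I(-22, 60) + 1792 = (-22 + 60)/(-56 - 22) + 1792 = 38/(-78) + 1792 = -1/78*38 + 1792 = -19/39 + 1792 = 69869/39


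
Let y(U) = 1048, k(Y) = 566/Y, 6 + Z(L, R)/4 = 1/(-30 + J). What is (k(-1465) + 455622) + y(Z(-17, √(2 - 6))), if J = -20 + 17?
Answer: 669020984/1465 ≈ 4.5667e+5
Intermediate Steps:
J = -3
Z(L, R) = -796/33 (Z(L, R) = -24 + 4/(-30 - 3) = -24 + 4/(-33) = -24 + 4*(-1/33) = -24 - 4/33 = -796/33)
(k(-1465) + 455622) + y(Z(-17, √(2 - 6))) = (566/(-1465) + 455622) + 1048 = (566*(-1/1465) + 455622) + 1048 = (-566/1465 + 455622) + 1048 = 667485664/1465 + 1048 = 669020984/1465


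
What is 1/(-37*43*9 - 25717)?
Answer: -1/40036 ≈ -2.4978e-5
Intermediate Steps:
1/(-37*43*9 - 25717) = 1/(-1591*9 - 25717) = 1/(-14319 - 25717) = 1/(-40036) = -1/40036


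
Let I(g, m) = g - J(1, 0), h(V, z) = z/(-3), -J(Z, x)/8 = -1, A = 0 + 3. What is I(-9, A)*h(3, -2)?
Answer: -34/3 ≈ -11.333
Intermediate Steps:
A = 3
J(Z, x) = 8 (J(Z, x) = -8*(-1) = 8)
h(V, z) = -z/3 (h(V, z) = z*(-⅓) = -z/3)
I(g, m) = -8 + g (I(g, m) = g - 1*8 = g - 8 = -8 + g)
I(-9, A)*h(3, -2) = (-8 - 9)*(-⅓*(-2)) = -17*⅔ = -34/3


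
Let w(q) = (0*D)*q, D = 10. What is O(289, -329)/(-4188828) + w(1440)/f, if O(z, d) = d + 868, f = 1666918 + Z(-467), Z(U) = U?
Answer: -77/598404 ≈ -0.00012868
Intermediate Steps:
f = 1666451 (f = 1666918 - 467 = 1666451)
w(q) = 0 (w(q) = (0*10)*q = 0*q = 0)
O(z, d) = 868 + d
O(289, -329)/(-4188828) + w(1440)/f = (868 - 329)/(-4188828) + 0/1666451 = 539*(-1/4188828) + 0*(1/1666451) = -77/598404 + 0 = -77/598404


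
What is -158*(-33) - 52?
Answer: 5162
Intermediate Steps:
-158*(-33) - 52 = 5214 - 52 = 5162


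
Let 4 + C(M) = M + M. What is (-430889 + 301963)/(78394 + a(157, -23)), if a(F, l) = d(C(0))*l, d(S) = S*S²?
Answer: -64463/39933 ≈ -1.6143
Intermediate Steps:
C(M) = -4 + 2*M (C(M) = -4 + (M + M) = -4 + 2*M)
d(S) = S³
a(F, l) = -64*l (a(F, l) = (-4 + 2*0)³*l = (-4 + 0)³*l = (-4)³*l = -64*l)
(-430889 + 301963)/(78394 + a(157, -23)) = (-430889 + 301963)/(78394 - 64*(-23)) = -128926/(78394 + 1472) = -128926/79866 = -128926*1/79866 = -64463/39933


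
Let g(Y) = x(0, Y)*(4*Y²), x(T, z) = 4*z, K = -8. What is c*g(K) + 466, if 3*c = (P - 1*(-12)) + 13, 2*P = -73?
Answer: 95606/3 ≈ 31869.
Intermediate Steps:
P = -73/2 (P = (½)*(-73) = -73/2 ≈ -36.500)
g(Y) = 16*Y³ (g(Y) = (4*Y)*(4*Y²) = 16*Y³)
c = -23/6 (c = ((-73/2 - 1*(-12)) + 13)/3 = ((-73/2 + 12) + 13)/3 = (-49/2 + 13)/3 = (⅓)*(-23/2) = -23/6 ≈ -3.8333)
c*g(K) + 466 = -184*(-8)³/3 + 466 = -184*(-512)/3 + 466 = -23/6*(-8192) + 466 = 94208/3 + 466 = 95606/3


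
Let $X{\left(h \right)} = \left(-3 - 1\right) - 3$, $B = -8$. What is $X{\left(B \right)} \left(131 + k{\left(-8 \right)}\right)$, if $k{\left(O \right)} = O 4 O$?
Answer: $-2709$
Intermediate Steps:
$X{\left(h \right)} = -7$ ($X{\left(h \right)} = -4 - 3 = -7$)
$k{\left(O \right)} = 4 O^{2}$ ($k{\left(O \right)} = 4 O O = 4 O^{2}$)
$X{\left(B \right)} \left(131 + k{\left(-8 \right)}\right) = - 7 \left(131 + 4 \left(-8\right)^{2}\right) = - 7 \left(131 + 4 \cdot 64\right) = - 7 \left(131 + 256\right) = \left(-7\right) 387 = -2709$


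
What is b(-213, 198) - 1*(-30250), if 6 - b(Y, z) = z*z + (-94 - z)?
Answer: -8656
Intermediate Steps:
b(Y, z) = 100 + z - z² (b(Y, z) = 6 - (z*z + (-94 - z)) = 6 - (z² + (-94 - z)) = 6 - (-94 + z² - z) = 6 + (94 + z - z²) = 100 + z - z²)
b(-213, 198) - 1*(-30250) = (100 + 198 - 1*198²) - 1*(-30250) = (100 + 198 - 1*39204) + 30250 = (100 + 198 - 39204) + 30250 = -38906 + 30250 = -8656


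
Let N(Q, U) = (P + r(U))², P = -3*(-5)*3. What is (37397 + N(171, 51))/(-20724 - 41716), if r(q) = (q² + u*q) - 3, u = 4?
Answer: -581629/4460 ≈ -130.41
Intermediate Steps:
P = 45 (P = 15*3 = 45)
r(q) = -3 + q² + 4*q (r(q) = (q² + 4*q) - 3 = -3 + q² + 4*q)
N(Q, U) = (42 + U² + 4*U)² (N(Q, U) = (45 + (-3 + U² + 4*U))² = (42 + U² + 4*U)²)
(37397 + N(171, 51))/(-20724 - 41716) = (37397 + (42 + 51² + 4*51)²)/(-20724 - 41716) = (37397 + (42 + 2601 + 204)²)/(-62440) = (37397 + 2847²)*(-1/62440) = (37397 + 8105409)*(-1/62440) = 8142806*(-1/62440) = -581629/4460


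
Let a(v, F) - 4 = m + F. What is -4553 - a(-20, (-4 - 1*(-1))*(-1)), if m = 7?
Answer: -4567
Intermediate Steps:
a(v, F) = 11 + F (a(v, F) = 4 + (7 + F) = 11 + F)
-4553 - a(-20, (-4 - 1*(-1))*(-1)) = -4553 - (11 + (-4 - 1*(-1))*(-1)) = -4553 - (11 + (-4 + 1)*(-1)) = -4553 - (11 - 3*(-1)) = -4553 - (11 + 3) = -4553 - 1*14 = -4553 - 14 = -4567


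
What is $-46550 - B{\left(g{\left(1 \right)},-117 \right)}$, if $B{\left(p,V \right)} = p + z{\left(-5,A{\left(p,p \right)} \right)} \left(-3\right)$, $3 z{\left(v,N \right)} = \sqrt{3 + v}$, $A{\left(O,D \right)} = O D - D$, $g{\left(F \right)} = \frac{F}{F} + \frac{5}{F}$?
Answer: $-46556 + i \sqrt{2} \approx -46556.0 + 1.4142 i$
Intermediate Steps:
$g{\left(F \right)} = 1 + \frac{5}{F}$
$A{\left(O,D \right)} = - D + D O$ ($A{\left(O,D \right)} = D O - D = - D + D O$)
$z{\left(v,N \right)} = \frac{\sqrt{3 + v}}{3}$
$B{\left(p,V \right)} = p - i \sqrt{2}$ ($B{\left(p,V \right)} = p + \frac{\sqrt{3 - 5}}{3} \left(-3\right) = p + \frac{\sqrt{-2}}{3} \left(-3\right) = p + \frac{i \sqrt{2}}{3} \left(-3\right) = p - i \sqrt{2}$)
$-46550 - B{\left(g{\left(1 \right)},-117 \right)} = -46550 - \left(\frac{5 + 1}{1} - i \sqrt{2}\right) = -46550 - \left(1 \cdot 6 - i \sqrt{2}\right) = -46550 - \left(6 - i \sqrt{2}\right) = -46556 + i \sqrt{2}$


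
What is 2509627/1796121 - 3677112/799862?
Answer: -2298591405539/718324467651 ≈ -3.1999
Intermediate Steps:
2509627/1796121 - 3677112/799862 = 2509627*(1/1796121) - 3677112*1/799862 = 2509627/1796121 - 1838556/399931 = -2298591405539/718324467651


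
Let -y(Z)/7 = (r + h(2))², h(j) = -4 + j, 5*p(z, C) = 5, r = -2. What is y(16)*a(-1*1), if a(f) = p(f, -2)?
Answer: -112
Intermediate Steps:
p(z, C) = 1 (p(z, C) = (⅕)*5 = 1)
a(f) = 1
y(Z) = -112 (y(Z) = -7*(-2 + (-4 + 2))² = -7*(-2 - 2)² = -7*(-4)² = -7*16 = -112)
y(16)*a(-1*1) = -112*1 = -112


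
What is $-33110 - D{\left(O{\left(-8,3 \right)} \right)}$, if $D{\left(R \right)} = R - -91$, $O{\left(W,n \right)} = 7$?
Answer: $-33208$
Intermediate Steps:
$D{\left(R \right)} = 91 + R$ ($D{\left(R \right)} = R + 91 = 91 + R$)
$-33110 - D{\left(O{\left(-8,3 \right)} \right)} = -33110 - \left(91 + 7\right) = -33110 - 98 = -33208$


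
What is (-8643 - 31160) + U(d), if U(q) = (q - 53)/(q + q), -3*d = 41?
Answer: -1631823/41 ≈ -39801.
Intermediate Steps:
d = -41/3 (d = -1/3*41 = -41/3 ≈ -13.667)
U(q) = (-53 + q)/(2*q) (U(q) = (-53 + q)/((2*q)) = (-53 + q)*(1/(2*q)) = (-53 + q)/(2*q))
(-8643 - 31160) + U(d) = (-8643 - 31160) + (-53 - 41/3)/(2*(-41/3)) = -39803 + (1/2)*(-3/41)*(-200/3) = -39803 + 100/41 = -1631823/41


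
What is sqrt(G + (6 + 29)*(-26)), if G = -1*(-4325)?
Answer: sqrt(3415) ≈ 58.438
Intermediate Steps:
G = 4325
sqrt(G + (6 + 29)*(-26)) = sqrt(4325 + (6 + 29)*(-26)) = sqrt(4325 + 35*(-26)) = sqrt(4325 - 910) = sqrt(3415)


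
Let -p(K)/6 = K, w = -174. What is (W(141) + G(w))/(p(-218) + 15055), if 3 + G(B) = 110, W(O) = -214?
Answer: -107/16363 ≈ -0.0065391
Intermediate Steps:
G(B) = 107 (G(B) = -3 + 110 = 107)
p(K) = -6*K
(W(141) + G(w))/(p(-218) + 15055) = (-214 + 107)/(-6*(-218) + 15055) = -107/(1308 + 15055) = -107/16363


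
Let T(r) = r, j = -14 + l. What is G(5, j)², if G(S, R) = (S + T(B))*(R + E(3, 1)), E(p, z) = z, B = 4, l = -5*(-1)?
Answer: 5184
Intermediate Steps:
l = 5
j = -9 (j = -14 + 5 = -9)
G(S, R) = (1 + R)*(4 + S) (G(S, R) = (S + 4)*(R + 1) = (4 + S)*(1 + R) = (1 + R)*(4 + S))
G(5, j)² = (4 + 5 + 4*(-9) - 9*5)² = (4 + 5 - 36 - 45)² = (-72)² = 5184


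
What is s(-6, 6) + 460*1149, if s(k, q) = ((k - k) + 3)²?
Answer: 528549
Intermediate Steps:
s(k, q) = 9 (s(k, q) = (0 + 3)² = 3² = 9)
s(-6, 6) + 460*1149 = 9 + 460*1149 = 9 + 528540 = 528549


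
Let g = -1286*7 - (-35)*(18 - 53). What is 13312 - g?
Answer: 23539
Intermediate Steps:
g = -10227 (g = -9002 - (-35)*(-35) = -9002 - 1*1225 = -9002 - 1225 = -10227)
13312 - g = 13312 - 1*(-10227) = 13312 + 10227 = 23539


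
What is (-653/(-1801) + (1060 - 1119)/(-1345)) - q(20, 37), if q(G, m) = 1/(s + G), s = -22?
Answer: 4391433/4844690 ≈ 0.90644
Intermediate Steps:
q(G, m) = 1/(-22 + G)
(-653/(-1801) + (1060 - 1119)/(-1345)) - q(20, 37) = (-653/(-1801) + (1060 - 1119)/(-1345)) - 1/(-22 + 20) = (-653*(-1/1801) - 59*(-1/1345)) - 1/(-2) = (653/1801 + 59/1345) - 1*(-½) = 984544/2422345 + ½ = 4391433/4844690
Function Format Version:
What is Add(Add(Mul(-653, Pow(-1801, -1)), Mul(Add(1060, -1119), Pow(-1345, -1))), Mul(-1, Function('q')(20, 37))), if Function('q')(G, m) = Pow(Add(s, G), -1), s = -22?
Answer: Rational(4391433, 4844690) ≈ 0.90644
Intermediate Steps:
Function('q')(G, m) = Pow(Add(-22, G), -1)
Add(Add(Mul(-653, Pow(-1801, -1)), Mul(Add(1060, -1119), Pow(-1345, -1))), Mul(-1, Function('q')(20, 37))) = Add(Add(Mul(-653, Pow(-1801, -1)), Mul(Add(1060, -1119), Pow(-1345, -1))), Mul(-1, Pow(Add(-22, 20), -1))) = Add(Add(Mul(-653, Rational(-1, 1801)), Mul(-59, Rational(-1, 1345))), Mul(-1, Pow(-2, -1))) = Add(Add(Rational(653, 1801), Rational(59, 1345)), Mul(-1, Rational(-1, 2))) = Add(Rational(984544, 2422345), Rational(1, 2)) = Rational(4391433, 4844690)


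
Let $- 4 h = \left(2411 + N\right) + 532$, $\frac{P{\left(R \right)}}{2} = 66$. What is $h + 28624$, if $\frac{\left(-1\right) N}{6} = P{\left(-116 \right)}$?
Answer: $\frac{112345}{4} \approx 28086.0$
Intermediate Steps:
$P{\left(R \right)} = 132$ ($P{\left(R \right)} = 2 \cdot 66 = 132$)
$N = -792$ ($N = \left(-6\right) 132 = -792$)
$h = - \frac{2151}{4}$ ($h = - \frac{\left(2411 - 792\right) + 532}{4} = - \frac{1619 + 532}{4} = \left(- \frac{1}{4}\right) 2151 = - \frac{2151}{4} \approx -537.75$)
$h + 28624 = - \frac{2151}{4} + 28624 = \frac{112345}{4}$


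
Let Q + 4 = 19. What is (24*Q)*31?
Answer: 11160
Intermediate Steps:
Q = 15 (Q = -4 + 19 = 15)
(24*Q)*31 = (24*15)*31 = 360*31 = 11160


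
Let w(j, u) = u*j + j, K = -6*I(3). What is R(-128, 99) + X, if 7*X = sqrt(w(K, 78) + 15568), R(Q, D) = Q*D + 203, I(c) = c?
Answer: -12469 + sqrt(14146)/7 ≈ -12452.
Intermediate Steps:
K = -18 (K = -6*3 = -18)
R(Q, D) = 203 + D*Q (R(Q, D) = D*Q + 203 = 203 + D*Q)
w(j, u) = j + j*u (w(j, u) = j*u + j = j + j*u)
X = sqrt(14146)/7 (X = sqrt(-18*(1 + 78) + 15568)/7 = sqrt(-18*79 + 15568)/7 = sqrt(-1422 + 15568)/7 = sqrt(14146)/7 ≈ 16.991)
R(-128, 99) + X = (203 + 99*(-128)) + sqrt(14146)/7 = (203 - 12672) + sqrt(14146)/7 = -12469 + sqrt(14146)/7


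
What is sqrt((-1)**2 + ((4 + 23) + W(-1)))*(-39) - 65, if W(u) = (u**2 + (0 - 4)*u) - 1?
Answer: -65 - 156*sqrt(2) ≈ -285.62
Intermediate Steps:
W(u) = -1 + u**2 - 4*u (W(u) = (u**2 - 4*u) - 1 = -1 + u**2 - 4*u)
sqrt((-1)**2 + ((4 + 23) + W(-1)))*(-39) - 65 = sqrt((-1)**2 + ((4 + 23) + (-1 + (-1)**2 - 4*(-1))))*(-39) - 65 = sqrt(1 + (27 + (-1 + 1 + 4)))*(-39) - 65 = sqrt(1 + (27 + 4))*(-39) - 65 = sqrt(1 + 31)*(-39) - 65 = sqrt(32)*(-39) - 65 = (4*sqrt(2))*(-39) - 65 = -156*sqrt(2) - 65 = -65 - 156*sqrt(2)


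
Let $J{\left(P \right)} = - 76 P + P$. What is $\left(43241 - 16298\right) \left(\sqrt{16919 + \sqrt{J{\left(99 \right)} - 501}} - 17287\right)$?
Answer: $-465763641 + 26943 \sqrt{16919 + i \sqrt{7926}} \approx -4.6226 \cdot 10^{8} + 9220.5 i$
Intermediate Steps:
$J{\left(P \right)} = - 75 P$
$\left(43241 - 16298\right) \left(\sqrt{16919 + \sqrt{J{\left(99 \right)} - 501}} - 17287\right) = \left(43241 - 16298\right) \left(\sqrt{16919 + \sqrt{\left(-75\right) 99 - 501}} - 17287\right) = 26943 \left(\sqrt{16919 + \sqrt{-7425 - 501}} - 17287\right) = 26943 \left(\sqrt{16919 + \sqrt{-7926}} - 17287\right) = 26943 \left(\sqrt{16919 + i \sqrt{7926}} - 17287\right) = 26943 \left(-17287 + \sqrt{16919 + i \sqrt{7926}}\right) = -465763641 + 26943 \sqrt{16919 + i \sqrt{7926}}$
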